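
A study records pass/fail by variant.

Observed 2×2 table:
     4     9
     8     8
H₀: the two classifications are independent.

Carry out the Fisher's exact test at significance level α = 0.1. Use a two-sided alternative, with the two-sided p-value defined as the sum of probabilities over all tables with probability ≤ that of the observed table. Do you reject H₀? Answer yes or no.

reject H₀: no

Margins: r₁=13, r₂=16, c₁=12, c₂=17, n=29
p_obs = C(13,4)·C(16,8)/C(29,12); sum pmf over tables with pmf ≤ p_obs
p-value (two-sided) = 0.45150
At α=0.1: p ≥ α → fail to reject H₀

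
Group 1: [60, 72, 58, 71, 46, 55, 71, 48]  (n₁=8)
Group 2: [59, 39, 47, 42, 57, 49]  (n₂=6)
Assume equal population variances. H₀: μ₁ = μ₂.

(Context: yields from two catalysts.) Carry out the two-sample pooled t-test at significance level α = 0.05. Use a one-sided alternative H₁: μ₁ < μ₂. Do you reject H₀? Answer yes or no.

reject H₀: no

x̄₁=60.125, s₁=10.385, n₁=8
x̄₂=48.833, s₂=7.960, n₂=6
s_p² = [7·10.385² + 5·7.960²]/12 = 89.3090
SE = √(s_p²·(1/8+1/6)) = 5.1038
t = (60.125−48.833)/5.1038 = 2.2124
df = 12
p-value (one-sided, H₁ less) = 0.97646
At α=0.05: p ≥ α → fail to reject H₀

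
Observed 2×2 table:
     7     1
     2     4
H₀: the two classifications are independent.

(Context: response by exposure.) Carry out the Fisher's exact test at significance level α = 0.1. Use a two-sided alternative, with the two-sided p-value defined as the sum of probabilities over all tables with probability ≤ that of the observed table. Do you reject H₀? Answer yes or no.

reject H₀: yes

Margins: r₁=8, r₂=6, c₁=9, c₂=5, n=14
p_obs = C(8,7)·C(6,2)/C(14,9); sum pmf over tables with pmf ≤ p_obs
p-value (two-sided) = 0.09091
At α=0.1: p < α → reject H₀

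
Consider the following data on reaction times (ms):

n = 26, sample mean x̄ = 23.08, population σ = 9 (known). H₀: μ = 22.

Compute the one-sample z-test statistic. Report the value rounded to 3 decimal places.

test statistic = 0.612

SE = σ/√n = 9/√26 = 1.7650
z = (x̄−μ₀)/SE = (23.08−22)/1.7650 = 0.6119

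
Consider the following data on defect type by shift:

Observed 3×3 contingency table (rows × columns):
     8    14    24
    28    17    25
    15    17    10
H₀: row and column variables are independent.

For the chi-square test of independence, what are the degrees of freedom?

degrees of freedom = 4

df = (r−1)(c−1) = (3−1)·(3−1) = 4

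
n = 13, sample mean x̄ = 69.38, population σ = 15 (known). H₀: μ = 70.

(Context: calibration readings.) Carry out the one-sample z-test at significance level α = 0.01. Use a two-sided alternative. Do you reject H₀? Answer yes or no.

reject H₀: no

SE = σ/√n = 15/√13 = 4.1603
z = (x̄−μ₀)/SE = (69.38−70)/4.1603 = -0.1490
p-value (two-sided) = 0.88153
At α=0.01: p ≥ α → fail to reject H₀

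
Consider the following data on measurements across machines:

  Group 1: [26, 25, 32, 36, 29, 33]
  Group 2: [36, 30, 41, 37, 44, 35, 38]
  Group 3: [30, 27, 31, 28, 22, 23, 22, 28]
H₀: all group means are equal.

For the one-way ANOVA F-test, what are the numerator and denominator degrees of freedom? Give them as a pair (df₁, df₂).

k = 3 groups, N = 21 total
df = (k−1, N−k) = (3−1, 21−3) = (2, 18)

degrees of freedom = [2, 18]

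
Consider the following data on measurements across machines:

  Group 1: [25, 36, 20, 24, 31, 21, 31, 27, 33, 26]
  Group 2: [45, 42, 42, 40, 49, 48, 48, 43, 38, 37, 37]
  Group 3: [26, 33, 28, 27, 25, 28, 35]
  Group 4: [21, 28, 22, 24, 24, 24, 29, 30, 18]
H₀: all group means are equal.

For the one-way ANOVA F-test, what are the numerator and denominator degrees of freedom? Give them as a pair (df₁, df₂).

k = 4 groups, N = 37 total
df = (k−1, N−k) = (4−1, 37−4) = (3, 33)

degrees of freedom = [3, 33]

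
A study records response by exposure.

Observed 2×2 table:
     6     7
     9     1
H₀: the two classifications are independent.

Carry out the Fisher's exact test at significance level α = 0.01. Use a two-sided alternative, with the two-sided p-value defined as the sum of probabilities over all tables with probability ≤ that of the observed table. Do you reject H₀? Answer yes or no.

Margins: r₁=13, r₂=10, c₁=15, c₂=8, n=23
p_obs = C(13,6)·C(10,9)/C(23,15); sum pmf over tables with pmf ≤ p_obs
p-value (two-sided) = 0.07430
At α=0.01: p ≥ α → fail to reject H₀

reject H₀: no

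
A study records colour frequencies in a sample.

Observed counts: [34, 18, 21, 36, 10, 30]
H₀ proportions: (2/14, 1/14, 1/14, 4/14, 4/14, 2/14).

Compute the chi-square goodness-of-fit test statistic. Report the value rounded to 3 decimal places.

test statistic = 52.262

n = 149; E_i = n·p_i = [21.29, 10.64, 10.64, 42.57, 42.57, 21.29]
χ² = (34−21.29)²/21.29 + (18−10.64)²/10.64 + (21−10.64)²/10.64 + (36−42.57)²/42.57 + (10−42.57)²/42.57 + (30−21.29)²/21.29 = 52.2617
df = 5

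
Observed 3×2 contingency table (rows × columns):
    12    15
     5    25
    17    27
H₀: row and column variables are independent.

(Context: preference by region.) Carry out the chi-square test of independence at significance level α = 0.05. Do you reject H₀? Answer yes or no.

Row totals [27, 30, 44], col totals [34, 67], n=101
χ² = (12−9.09)²/9.09 + (15−17.91)²/17.91 + (5−10.10)²/10.10 + (25−19.90)²/19.90 + (17−14.81)²/14.81 + (27−29.19)²/29.19 = 5.7736
df = 2
p-value (upper-tail) = 0.05576
At α=0.05: p ≥ α → fail to reject H₀

reject H₀: no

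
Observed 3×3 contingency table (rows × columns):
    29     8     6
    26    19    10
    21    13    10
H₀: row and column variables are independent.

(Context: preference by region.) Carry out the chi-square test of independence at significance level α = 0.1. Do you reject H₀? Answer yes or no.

reject H₀: no

Row totals [43, 55, 44], col totals [76, 40, 26], n=142
χ² = (29−23.01)²/23.01 + (8−12.11)²/12.11 + (6−7.87)²/7.87 + (26−29.44)²/29.44 + (19−15.49)²/15.49 + (10−10.07)²/10.07 + (21−23.55)²/23.55 + (13−12.39)²/12.39 + (10−8.06)²/8.06 = 5.3691
df = 4
p-value (upper-tail) = 0.25148
At α=0.1: p ≥ α → fail to reject H₀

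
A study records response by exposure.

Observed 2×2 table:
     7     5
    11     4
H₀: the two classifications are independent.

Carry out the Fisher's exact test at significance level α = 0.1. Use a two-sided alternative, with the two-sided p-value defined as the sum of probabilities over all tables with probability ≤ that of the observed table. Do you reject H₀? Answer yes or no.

Margins: r₁=12, r₂=15, c₁=18, c₂=9, n=27
p_obs = C(12,7)·C(15,11)/C(27,18); sum pmf over tables with pmf ≤ p_obs
p-value (two-sided) = 0.44790
At α=0.1: p ≥ α → fail to reject H₀

reject H₀: no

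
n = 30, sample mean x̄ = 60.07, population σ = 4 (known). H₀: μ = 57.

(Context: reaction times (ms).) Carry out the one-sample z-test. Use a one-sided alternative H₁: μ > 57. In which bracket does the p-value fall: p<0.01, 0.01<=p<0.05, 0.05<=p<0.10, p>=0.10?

SE = σ/√n = 4/√30 = 0.7303
z = (x̄−μ₀)/SE = (60.07−57)/0.7303 = 4.2038
p-value (one-sided, H₁ greater) = 0.00001
→ bracket: p<0.01

p-value bracket: p<0.01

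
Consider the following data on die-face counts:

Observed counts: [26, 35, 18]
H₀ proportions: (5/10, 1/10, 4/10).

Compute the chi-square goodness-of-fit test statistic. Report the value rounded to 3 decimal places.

n = 79; E_i = n·p_i = [39.50, 7.90, 31.60]
χ² = (26−39.50)²/39.50 + (35−7.90)²/7.90 + (18−31.60)²/31.60 = 103.4304
df = 2

test statistic = 103.430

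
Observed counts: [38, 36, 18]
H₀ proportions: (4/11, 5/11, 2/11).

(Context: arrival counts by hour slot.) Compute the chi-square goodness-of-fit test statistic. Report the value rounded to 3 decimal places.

test statistic = 1.524

n = 92; E_i = n·p_i = [33.45, 41.82, 16.73]
χ² = (38−33.45)²/33.45 + (36−41.82)²/41.82 + (18−16.73)²/16.73 = 1.5239
df = 2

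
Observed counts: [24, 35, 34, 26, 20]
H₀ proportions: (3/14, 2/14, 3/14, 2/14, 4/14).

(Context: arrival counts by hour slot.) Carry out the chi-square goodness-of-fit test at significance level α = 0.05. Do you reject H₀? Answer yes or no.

reject H₀: yes

n = 139; E_i = n·p_i = [29.79, 19.86, 29.79, 19.86, 39.71]
χ² = (24−29.79)²/29.79 + (35−19.86)²/19.86 + (34−29.79)²/29.79 + (26−19.86)²/19.86 + (20−39.71)²/39.71 = 24.9544
df = 4
p-value (upper-tail) = 0.00005
At α=0.05: p < α → reject H₀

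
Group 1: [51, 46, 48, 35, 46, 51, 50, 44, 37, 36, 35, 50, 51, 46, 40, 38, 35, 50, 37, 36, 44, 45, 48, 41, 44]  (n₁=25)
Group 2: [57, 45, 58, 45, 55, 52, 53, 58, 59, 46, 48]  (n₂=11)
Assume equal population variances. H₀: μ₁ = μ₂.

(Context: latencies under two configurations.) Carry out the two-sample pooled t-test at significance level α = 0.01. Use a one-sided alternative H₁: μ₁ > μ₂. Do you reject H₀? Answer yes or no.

reject H₀: no

x̄₁=43.360, s₁=5.844, n₁=25
x̄₂=52.364, s₂=5.519, n₂=11
s_p² = [24·5.844² + 10·5.519²]/34 = 33.0678
SE = √(s_p²·(1/25+1/11)) = 2.0806
t = (43.360−52.364)/2.0806 = -4.3274
df = 34
p-value (one-sided, H₁ greater) = 0.99994
At α=0.01: p ≥ α → fail to reject H₀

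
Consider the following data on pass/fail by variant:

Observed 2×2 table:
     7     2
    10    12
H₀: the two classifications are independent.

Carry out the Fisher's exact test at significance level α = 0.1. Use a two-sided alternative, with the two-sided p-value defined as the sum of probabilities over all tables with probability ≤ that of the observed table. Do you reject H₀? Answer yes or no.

Margins: r₁=9, r₂=22, c₁=17, c₂=14, n=31
p_obs = C(9,7)·C(22,10)/C(31,17); sum pmf over tables with pmf ≤ p_obs
p-value (two-sided) = 0.13166
At α=0.1: p ≥ α → fail to reject H₀

reject H₀: no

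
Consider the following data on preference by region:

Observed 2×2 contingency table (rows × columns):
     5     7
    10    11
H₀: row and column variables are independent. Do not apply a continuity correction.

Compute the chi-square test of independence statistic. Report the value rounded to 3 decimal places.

test statistic = 0.109

Row totals [12, 21], col totals [15, 18], n=33
χ² = (5−5.45)²/5.45 + (7−6.55)²/6.55 + (10−9.55)²/9.55 + (11−11.45)²/11.45 = 0.1091
df = 1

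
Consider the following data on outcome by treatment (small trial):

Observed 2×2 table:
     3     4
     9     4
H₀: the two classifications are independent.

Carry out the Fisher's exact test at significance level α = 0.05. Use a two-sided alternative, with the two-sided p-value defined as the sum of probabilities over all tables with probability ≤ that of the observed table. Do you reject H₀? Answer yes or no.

Margins: r₁=7, r₂=13, c₁=12, c₂=8, n=20
p_obs = C(7,3)·C(13,9)/C(20,12); sum pmf over tables with pmf ≤ p_obs
p-value (two-sided) = 0.35635
At α=0.05: p ≥ α → fail to reject H₀

reject H₀: no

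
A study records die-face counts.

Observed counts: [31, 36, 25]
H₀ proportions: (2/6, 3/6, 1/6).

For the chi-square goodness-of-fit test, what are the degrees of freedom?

df = k − 1 = 3 − 1 = 2

degrees of freedom = 2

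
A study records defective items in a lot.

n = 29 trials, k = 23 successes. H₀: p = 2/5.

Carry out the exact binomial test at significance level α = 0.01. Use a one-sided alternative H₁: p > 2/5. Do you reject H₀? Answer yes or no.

reject H₀: yes

Exact binomial: n=29, k=23, p₀=2/5=0.4000
P(X≥23) from Σ C(n,i)·p₀^i·(1−p₀)^(n−i)
p-value (one-sided, H₁ greater) = 0.00002
At α=0.01: p < α → reject H₀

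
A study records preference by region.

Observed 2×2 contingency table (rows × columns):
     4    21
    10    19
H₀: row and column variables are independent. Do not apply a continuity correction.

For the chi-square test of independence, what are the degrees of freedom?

df = (r−1)(c−1) = (2−1)·(2−1) = 1

degrees of freedom = 1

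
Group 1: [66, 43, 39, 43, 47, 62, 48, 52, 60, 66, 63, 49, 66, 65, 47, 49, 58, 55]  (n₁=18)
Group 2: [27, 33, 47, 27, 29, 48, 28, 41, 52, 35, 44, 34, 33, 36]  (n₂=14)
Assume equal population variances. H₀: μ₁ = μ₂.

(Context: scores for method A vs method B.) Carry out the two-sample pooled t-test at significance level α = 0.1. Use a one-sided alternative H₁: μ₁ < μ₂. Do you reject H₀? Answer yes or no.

x̄₁=54.333, s₁=9.088, n₁=18
x̄₂=36.714, s₂=8.324, n₂=14
s_p² = [17·9.088² + 13·8.324²]/30 = 76.8286
SE = √(s_p²·(1/18+1/14)) = 3.1235
t = (54.333−36.714)/3.1235 = 5.6409
df = 30
p-value (one-sided, H₁ less) = 1.00000
At α=0.1: p ≥ α → fail to reject H₀

reject H₀: no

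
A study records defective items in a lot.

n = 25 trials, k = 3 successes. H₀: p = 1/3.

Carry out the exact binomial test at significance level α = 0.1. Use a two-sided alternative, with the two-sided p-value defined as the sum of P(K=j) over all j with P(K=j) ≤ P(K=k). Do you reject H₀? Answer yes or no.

reject H₀: yes

Exact binomial: n=25, k=3, p₀=1/3=0.3333
P(X=j) = C(n,j)·p₀^j·(1−p₀)^(n−j); p = Σ P(X=j) over j with P(X=j) ≤ P(X=3)
p-value (two-sided) = 0.03126
At α=0.1: p < α → reject H₀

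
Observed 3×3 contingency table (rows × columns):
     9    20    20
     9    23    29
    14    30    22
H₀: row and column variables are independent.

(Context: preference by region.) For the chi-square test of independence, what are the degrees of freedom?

df = (r−1)(c−1) = (3−1)·(3−1) = 4

degrees of freedom = 4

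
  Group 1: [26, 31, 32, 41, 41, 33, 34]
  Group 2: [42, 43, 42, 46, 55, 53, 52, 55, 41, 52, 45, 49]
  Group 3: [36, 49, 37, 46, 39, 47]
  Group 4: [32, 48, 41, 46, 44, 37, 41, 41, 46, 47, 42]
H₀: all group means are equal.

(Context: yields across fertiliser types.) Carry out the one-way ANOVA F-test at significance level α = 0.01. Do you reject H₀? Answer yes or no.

reject H₀: yes

Group means [34.00, 47.92, 42.33, 42.27], grand mean 42.556
SSB = Σnᵢ(x̄ᵢ−x̄)² = 858.457; SSW = ΣΣ(x−x̄ᵢ)² = 874.432
MSB = 858.457/3 = 286.1524; MSW = 874.432/32 = 27.3260
F = MSB/MSW = 10.4718
df = (3, 32)
p-value (upper-tail) = 0.00006
At α=0.01: p < α → reject H₀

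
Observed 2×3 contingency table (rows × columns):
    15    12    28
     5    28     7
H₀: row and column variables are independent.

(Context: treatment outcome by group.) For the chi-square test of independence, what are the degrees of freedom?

df = (r−1)(c−1) = (2−1)·(3−1) = 2

degrees of freedom = 2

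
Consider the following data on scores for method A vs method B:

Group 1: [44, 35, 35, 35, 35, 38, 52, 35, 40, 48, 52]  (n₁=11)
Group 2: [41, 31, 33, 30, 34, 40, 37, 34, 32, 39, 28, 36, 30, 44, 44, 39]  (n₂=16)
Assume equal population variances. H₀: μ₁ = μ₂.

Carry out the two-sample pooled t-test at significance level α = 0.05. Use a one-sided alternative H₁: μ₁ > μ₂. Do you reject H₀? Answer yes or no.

reject H₀: yes

x̄₁=40.818, s₁=6.997, n₁=11
x̄₂=35.750, s₂=5.040, n₂=16
s_p² = [10·6.997² + 15·5.040²]/25 = 34.8255
SE = √(s_p²·(1/11+1/16)) = 2.3114
t = (40.818−35.750)/2.3114 = 2.1927
df = 25
p-value (one-sided, H₁ greater) = 0.01893
At α=0.05: p < α → reject H₀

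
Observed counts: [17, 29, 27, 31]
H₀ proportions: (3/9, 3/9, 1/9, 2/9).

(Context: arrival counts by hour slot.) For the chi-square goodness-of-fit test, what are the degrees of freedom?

df = k − 1 = 4 − 1 = 3

degrees of freedom = 3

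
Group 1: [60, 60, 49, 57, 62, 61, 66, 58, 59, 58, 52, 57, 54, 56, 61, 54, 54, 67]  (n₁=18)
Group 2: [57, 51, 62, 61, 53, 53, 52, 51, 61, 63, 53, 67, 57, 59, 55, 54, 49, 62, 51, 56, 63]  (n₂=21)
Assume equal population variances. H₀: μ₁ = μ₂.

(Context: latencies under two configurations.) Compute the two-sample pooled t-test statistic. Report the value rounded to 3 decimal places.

test statistic = 0.890

x̄₁=58.056, s₁=4.595, n₁=18
x̄₂=56.667, s₂=5.073, n₂=21
s_p² = [17·4.595² + 20·5.073²]/37 = 23.6111
SE = √(s_p²·(1/18+1/21)) = 1.5608
t = (58.056−56.667)/1.5608 = 0.8899
df = 37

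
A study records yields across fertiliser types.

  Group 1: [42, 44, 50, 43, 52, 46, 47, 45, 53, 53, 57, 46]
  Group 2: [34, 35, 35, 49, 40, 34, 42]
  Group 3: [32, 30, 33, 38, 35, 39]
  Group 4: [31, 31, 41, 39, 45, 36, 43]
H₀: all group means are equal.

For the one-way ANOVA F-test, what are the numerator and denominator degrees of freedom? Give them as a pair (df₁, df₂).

degrees of freedom = [3, 28]

k = 4 groups, N = 32 total
df = (k−1, N−k) = (4−1, 32−4) = (3, 28)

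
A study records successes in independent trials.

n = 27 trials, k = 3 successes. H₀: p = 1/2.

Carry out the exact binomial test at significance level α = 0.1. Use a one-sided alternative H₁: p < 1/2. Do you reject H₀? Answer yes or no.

Exact binomial: n=27, k=3, p₀=1/2=0.5000
P(X≤3) from Σ C(n,i)·p₀^i·(1−p₀)^(n−i)
p-value (one-sided, H₁ less) = 0.00002
At α=0.1: p < α → reject H₀

reject H₀: yes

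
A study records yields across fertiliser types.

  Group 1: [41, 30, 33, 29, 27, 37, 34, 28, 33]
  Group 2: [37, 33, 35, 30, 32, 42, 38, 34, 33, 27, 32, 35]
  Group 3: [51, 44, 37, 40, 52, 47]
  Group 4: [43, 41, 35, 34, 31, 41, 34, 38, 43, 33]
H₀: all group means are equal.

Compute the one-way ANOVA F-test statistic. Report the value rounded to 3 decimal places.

test statistic = 10.869

Group means [32.44, 34.00, 45.17, 37.30], grand mean 36.324
SSB = Σnᵢ(x̄ᵢ−x̄)² = 678.953; SSW = ΣΣ(x−x̄ᵢ)² = 687.156
MSB = 678.953/3 = 226.3175; MSW = 687.156/33 = 20.8229
F = MSB/MSW = 10.8687
df = (3, 33)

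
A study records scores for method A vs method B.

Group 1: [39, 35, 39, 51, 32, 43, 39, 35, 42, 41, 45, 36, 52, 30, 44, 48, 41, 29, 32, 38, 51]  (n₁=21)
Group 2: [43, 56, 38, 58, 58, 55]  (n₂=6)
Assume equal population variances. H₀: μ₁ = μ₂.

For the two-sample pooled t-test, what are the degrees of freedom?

df = n₁ + n₂ − 2 = 21 + 6 − 2 = 25

degrees of freedom = 25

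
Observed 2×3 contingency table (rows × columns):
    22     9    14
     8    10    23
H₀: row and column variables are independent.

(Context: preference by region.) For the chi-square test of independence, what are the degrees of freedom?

df = (r−1)(c−1) = (2−1)·(3−1) = 2

degrees of freedom = 2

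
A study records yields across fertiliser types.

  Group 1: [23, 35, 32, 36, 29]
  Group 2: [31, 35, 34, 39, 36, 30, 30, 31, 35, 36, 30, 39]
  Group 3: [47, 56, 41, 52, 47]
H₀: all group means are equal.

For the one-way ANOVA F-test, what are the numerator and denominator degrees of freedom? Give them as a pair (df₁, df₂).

k = 3 groups, N = 22 total
df = (k−1, N−k) = (3−1, 22−3) = (2, 19)

degrees of freedom = [2, 19]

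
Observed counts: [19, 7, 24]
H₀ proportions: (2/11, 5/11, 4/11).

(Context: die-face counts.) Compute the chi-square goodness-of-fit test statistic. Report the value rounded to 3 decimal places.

test statistic = 23.546

n = 50; E_i = n·p_i = [9.09, 22.73, 18.18]
χ² = (19−9.09)²/9.09 + (7−22.73)²/22.73 + (24−18.18)²/18.18 = 23.5460
df = 2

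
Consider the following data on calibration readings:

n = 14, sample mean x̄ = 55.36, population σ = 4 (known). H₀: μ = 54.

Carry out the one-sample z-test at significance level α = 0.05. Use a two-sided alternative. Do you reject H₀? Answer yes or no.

reject H₀: no

SE = σ/√n = 4/√14 = 1.0690
z = (x̄−μ₀)/SE = (55.36−54)/1.0690 = 1.2722
p-value (two-sided) = 0.20332
At α=0.05: p ≥ α → fail to reject H₀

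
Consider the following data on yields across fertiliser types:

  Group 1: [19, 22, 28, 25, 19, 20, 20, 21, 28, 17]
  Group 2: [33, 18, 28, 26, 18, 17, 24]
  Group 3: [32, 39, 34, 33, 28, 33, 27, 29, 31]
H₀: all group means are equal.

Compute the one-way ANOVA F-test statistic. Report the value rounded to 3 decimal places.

test statistic = 12.875

Group means [21.90, 23.43, 31.78], grand mean 25.731
SSB = Σnᵢ(x̄ᵢ−x̄)² = 512.946; SSW = ΣΣ(x−x̄ᵢ)² = 458.170
MSB = 512.946/2 = 256.4728; MSW = 458.170/23 = 19.9204
F = MSB/MSW = 12.8749
df = (2, 23)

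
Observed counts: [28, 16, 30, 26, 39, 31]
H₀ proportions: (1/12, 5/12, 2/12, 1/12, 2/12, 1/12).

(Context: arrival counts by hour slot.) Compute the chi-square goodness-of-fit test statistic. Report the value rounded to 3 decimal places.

n = 170; E_i = n·p_i = [14.17, 70.83, 28.33, 14.17, 28.33, 14.17]
χ² = (28−14.17)²/14.17 + (16−70.83)²/70.83 + (30−28.33)²/28.33 + (26−14.17)²/14.17 + (39−28.33)²/28.33 + (31−14.17)²/14.17 = 89.9553
df = 5

test statistic = 89.955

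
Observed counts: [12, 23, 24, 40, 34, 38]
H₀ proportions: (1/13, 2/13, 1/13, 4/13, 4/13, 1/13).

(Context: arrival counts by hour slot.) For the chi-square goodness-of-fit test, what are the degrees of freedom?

degrees of freedom = 5

df = k − 1 = 6 − 1 = 5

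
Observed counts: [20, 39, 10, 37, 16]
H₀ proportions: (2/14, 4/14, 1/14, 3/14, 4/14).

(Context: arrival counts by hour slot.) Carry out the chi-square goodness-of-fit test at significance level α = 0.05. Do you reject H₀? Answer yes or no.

reject H₀: yes

n = 122; E_i = n·p_i = [17.43, 34.86, 8.71, 26.14, 34.86]
χ² = (20−17.43)²/17.43 + (39−34.86)²/34.86 + (10−8.71)²/8.71 + (37−26.14)²/26.14 + (16−34.86)²/34.86 = 15.7719
df = 4
p-value (upper-tail) = 0.00334
At α=0.05: p < α → reject H₀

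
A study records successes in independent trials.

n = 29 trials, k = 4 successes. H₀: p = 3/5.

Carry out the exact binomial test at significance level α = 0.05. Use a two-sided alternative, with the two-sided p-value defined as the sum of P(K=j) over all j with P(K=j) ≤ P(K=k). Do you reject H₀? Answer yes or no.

reject H₀: yes

Exact binomial: n=29, k=4, p₀=3/5=0.6000
P(X=j) = C(n,j)·p₀^j·(1−p₀)^(n−j); p = Σ P(X=j) over j with P(X=j) ≤ P(X=4)
p-value (two-sided) = 0.00000
At α=0.05: p < α → reject H₀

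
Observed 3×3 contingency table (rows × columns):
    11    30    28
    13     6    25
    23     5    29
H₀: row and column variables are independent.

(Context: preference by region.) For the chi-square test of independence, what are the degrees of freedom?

df = (r−1)(c−1) = (3−1)·(3−1) = 4

degrees of freedom = 4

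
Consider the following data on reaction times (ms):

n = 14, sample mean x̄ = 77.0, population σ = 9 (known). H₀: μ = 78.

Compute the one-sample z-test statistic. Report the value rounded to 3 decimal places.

SE = σ/√n = 9/√14 = 2.4054
z = (x̄−μ₀)/SE = (77.0−78)/2.4054 = -0.4157

test statistic = -0.416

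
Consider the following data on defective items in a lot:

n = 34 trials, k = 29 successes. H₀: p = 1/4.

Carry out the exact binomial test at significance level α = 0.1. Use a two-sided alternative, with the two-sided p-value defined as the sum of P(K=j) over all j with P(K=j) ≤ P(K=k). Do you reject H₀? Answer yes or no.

reject H₀: yes

Exact binomial: n=34, k=29, p₀=1/4=0.2500
P(X=j) = C(n,j)·p₀^j·(1−p₀)^(n−j); p = Σ P(X=j) over j with P(X=j) ≤ P(X=29)
p-value (two-sided) = 0.00000
At α=0.1: p < α → reject H₀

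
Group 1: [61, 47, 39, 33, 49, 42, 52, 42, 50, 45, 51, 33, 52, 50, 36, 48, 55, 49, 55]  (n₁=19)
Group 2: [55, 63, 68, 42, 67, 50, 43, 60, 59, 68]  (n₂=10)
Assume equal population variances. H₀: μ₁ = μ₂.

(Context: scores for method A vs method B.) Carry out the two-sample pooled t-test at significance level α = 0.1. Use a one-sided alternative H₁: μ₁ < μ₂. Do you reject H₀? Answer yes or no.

x̄₁=46.789, s₁=7.627, n₁=19
x̄₂=57.500, s₂=9.789, n₂=10
s_p² = [18·7.627² + 9·9.789²]/27 = 70.7281
SE = √(s_p²·(1/19+1/10)) = 3.2856
t = (46.789−57.500)/3.2856 = -3.2598
df = 27
p-value (one-sided, H₁ less) = 0.00151
At α=0.1: p < α → reject H₀

reject H₀: yes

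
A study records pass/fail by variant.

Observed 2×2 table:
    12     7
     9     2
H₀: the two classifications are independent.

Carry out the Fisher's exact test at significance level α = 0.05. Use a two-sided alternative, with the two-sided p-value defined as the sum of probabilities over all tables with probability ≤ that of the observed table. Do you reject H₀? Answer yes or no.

Margins: r₁=19, r₂=11, c₁=21, c₂=9, n=30
p_obs = C(19,12)·C(11,9)/C(30,21); sum pmf over tables with pmf ≤ p_obs
p-value (two-sided) = 0.41889
At α=0.05: p ≥ α → fail to reject H₀

reject H₀: no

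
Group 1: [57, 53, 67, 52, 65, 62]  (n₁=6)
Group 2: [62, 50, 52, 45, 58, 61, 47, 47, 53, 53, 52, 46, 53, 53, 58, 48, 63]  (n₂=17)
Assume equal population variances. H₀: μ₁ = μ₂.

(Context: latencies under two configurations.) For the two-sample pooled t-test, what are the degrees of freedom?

df = n₁ + n₂ − 2 = 6 + 17 − 2 = 21

degrees of freedom = 21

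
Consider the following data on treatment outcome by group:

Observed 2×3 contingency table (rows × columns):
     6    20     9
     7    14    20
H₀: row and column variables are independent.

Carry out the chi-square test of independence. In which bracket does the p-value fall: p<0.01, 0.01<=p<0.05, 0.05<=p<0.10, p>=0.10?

p-value bracket: 0.05<=p<0.10

Row totals [35, 41], col totals [13, 34, 29], n=76
χ² = (6−5.99)²/5.99 + (20−15.66)²/15.66 + (9−13.36)²/13.36 + (7−7.01)²/7.01 + (14−18.34)²/18.34 + (20−15.64)²/15.64 = 4.8648
df = 2
p-value (upper-tail) = 0.08783
→ bracket: 0.05<=p<0.10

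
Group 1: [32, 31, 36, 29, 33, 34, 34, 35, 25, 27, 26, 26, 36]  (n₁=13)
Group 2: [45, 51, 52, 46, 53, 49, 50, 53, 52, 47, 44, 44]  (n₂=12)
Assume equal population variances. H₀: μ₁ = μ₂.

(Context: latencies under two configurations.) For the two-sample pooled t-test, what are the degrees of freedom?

df = n₁ + n₂ − 2 = 13 + 12 − 2 = 23

degrees of freedom = 23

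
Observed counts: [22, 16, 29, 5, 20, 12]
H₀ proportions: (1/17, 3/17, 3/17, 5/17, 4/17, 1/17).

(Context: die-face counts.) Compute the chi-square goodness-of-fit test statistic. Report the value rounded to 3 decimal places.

n = 104; E_i = n·p_i = [6.12, 18.35, 18.35, 30.59, 24.47, 6.12]
χ² = (22−6.12)²/6.12 + (16−18.35)²/18.35 + (29−18.35)²/18.35 + (5−30.59)²/30.59 + (20−24.47)²/24.47 + (12−6.12)²/6.12 = 75.5897
df = 5

test statistic = 75.590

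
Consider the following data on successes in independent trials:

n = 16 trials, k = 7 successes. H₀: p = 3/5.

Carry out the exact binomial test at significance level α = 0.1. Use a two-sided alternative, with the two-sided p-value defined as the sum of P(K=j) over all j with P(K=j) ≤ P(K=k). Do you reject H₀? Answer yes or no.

reject H₀: no

Exact binomial: n=16, k=7, p₀=3/5=0.6000
P(X=j) = C(n,j)·p₀^j·(1−p₀)^(n−j); p = Σ P(X=j) over j with P(X=j) ≤ P(X=7)
p-value (two-sided) = 0.20742
At α=0.1: p ≥ α → fail to reject H₀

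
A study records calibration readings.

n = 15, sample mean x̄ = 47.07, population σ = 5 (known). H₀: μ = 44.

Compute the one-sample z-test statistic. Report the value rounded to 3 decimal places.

SE = σ/√n = 5/√15 = 1.2910
z = (x̄−μ₀)/SE = (47.07−44)/1.2910 = 2.3780

test statistic = 2.378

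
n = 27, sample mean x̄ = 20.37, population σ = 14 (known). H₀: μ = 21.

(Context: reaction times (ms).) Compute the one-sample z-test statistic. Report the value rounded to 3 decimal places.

SE = σ/√n = 14/√27 = 2.6943
z = (x̄−μ₀)/SE = (20.37−21)/2.6943 = -0.2338

test statistic = -0.234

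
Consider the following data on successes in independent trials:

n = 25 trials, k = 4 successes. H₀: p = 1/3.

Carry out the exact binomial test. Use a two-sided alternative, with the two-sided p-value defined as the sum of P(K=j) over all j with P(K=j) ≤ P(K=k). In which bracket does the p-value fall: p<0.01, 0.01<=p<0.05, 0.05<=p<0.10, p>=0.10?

Exact binomial: n=25, k=4, p₀=1/3=0.3333
P(X=j) = C(n,j)·p₀^j·(1−p₀)^(n−j); p = Σ P(X=j) over j with P(X=j) ≤ P(X=4)
p-value (two-sided) = 0.08771
→ bracket: 0.05<=p<0.10

p-value bracket: 0.05<=p<0.10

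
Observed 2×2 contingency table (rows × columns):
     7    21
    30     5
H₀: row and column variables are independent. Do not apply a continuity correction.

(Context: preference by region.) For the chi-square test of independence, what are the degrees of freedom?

df = (r−1)(c−1) = (2−1)·(2−1) = 1

degrees of freedom = 1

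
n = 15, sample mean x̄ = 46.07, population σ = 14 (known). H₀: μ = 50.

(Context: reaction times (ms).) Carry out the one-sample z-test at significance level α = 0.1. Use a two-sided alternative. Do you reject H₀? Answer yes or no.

reject H₀: no

SE = σ/√n = 14/√15 = 3.6148
z = (x̄−μ₀)/SE = (46.07−50)/3.6148 = -1.0872
p-value (two-sided) = 0.27695
At α=0.1: p ≥ α → fail to reject H₀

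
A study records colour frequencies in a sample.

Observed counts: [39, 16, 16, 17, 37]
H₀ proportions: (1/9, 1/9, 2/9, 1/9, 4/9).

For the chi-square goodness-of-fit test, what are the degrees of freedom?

degrees of freedom = 4

df = k − 1 = 5 − 1 = 4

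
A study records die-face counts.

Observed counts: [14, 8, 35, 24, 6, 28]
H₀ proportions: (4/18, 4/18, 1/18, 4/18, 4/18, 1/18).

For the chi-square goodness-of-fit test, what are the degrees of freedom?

degrees of freedom = 5

df = k − 1 = 6 − 1 = 5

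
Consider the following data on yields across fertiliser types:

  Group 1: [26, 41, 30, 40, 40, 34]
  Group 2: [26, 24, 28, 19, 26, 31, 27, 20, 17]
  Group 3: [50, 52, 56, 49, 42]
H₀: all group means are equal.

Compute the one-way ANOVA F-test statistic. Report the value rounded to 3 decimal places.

test statistic = 38.345

Group means [35.17, 24.22, 49.80], grand mean 33.900
SSB = Σnᵢ(x̄ᵢ−x̄)² = 2116.611; SSW = ΣΣ(x−x̄ᵢ)² = 469.189
MSB = 2116.611/2 = 1058.3056; MSW = 469.189/17 = 27.5993
F = MSB/MSW = 38.3453
df = (2, 17)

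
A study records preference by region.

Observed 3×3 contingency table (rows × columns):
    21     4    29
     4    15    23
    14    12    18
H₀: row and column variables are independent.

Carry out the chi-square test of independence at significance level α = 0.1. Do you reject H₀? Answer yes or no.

reject H₀: yes

Row totals [54, 42, 44], col totals [39, 31, 70], n=140
χ² = (21−15.04)²/15.04 + (4−11.96)²/11.96 + (29−27.00)²/27.00 + (4−11.70)²/11.70 + (15−9.30)²/9.30 + (23−21.00)²/21.00 + (14−12.26)²/12.26 + (12−9.74)²/9.74 + (18−22.00)²/22.00 = 18.0521
df = 4
p-value (upper-tail) = 0.00121
At α=0.1: p < α → reject H₀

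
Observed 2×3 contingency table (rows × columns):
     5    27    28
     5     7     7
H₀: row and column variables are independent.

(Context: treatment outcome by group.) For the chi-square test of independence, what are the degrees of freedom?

degrees of freedom = 2

df = (r−1)(c−1) = (2−1)·(3−1) = 2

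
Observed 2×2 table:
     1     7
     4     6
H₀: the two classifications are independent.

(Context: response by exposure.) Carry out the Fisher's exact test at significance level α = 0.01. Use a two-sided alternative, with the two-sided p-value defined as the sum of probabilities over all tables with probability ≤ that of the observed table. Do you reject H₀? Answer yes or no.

Margins: r₁=8, r₂=10, c₁=5, c₂=13, n=18
p_obs = C(8,1)·C(10,4)/C(18,5); sum pmf over tables with pmf ≤ p_obs
p-value (two-sided) = 0.31373
At α=0.01: p ≥ α → fail to reject H₀

reject H₀: no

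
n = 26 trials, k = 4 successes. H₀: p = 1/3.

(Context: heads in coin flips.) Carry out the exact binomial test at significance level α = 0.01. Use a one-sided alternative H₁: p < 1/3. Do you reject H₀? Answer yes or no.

reject H₀: no

Exact binomial: n=26, k=4, p₀=1/3=0.3333
P(X≤4) from Σ C(n,i)·p₀^i·(1−p₀)^(n−i)
p-value (one-sided, H₁ less) = 0.03576
At α=0.01: p ≥ α → fail to reject H₀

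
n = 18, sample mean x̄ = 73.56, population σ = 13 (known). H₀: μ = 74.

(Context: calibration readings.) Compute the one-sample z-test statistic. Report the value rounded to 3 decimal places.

SE = σ/√n = 13/√18 = 3.0641
z = (x̄−μ₀)/SE = (73.56−74)/3.0641 = -0.1436

test statistic = -0.144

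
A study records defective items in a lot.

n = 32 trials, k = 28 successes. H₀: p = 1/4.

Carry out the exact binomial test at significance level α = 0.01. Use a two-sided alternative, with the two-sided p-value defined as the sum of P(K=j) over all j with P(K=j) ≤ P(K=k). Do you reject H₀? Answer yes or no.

Exact binomial: n=32, k=28, p₀=1/4=0.2500
P(X=j) = C(n,j)·p₀^j·(1−p₀)^(n−j); p = Σ P(X=j) over j with P(X=j) ≤ P(X=28)
p-value (two-sided) = 0.00000
At α=0.01: p < α → reject H₀

reject H₀: yes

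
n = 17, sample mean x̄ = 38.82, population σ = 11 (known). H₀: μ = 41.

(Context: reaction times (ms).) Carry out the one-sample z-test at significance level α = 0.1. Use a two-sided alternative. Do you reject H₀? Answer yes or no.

SE = σ/√n = 11/√17 = 2.6679
z = (x̄−μ₀)/SE = (38.82−41)/2.6679 = -0.8171
p-value (two-sided) = 0.41386
At α=0.1: p ≥ α → fail to reject H₀

reject H₀: no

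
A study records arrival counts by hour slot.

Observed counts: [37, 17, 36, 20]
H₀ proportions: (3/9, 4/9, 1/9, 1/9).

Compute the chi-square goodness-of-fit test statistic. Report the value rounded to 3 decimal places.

test statistic = 72.011

n = 110; E_i = n·p_i = [36.67, 48.89, 12.22, 12.22]
χ² = (37−36.67)²/36.67 + (17−48.89)²/48.89 + (36−12.22)²/12.22 + (20−12.22)²/12.22 = 72.0114
df = 3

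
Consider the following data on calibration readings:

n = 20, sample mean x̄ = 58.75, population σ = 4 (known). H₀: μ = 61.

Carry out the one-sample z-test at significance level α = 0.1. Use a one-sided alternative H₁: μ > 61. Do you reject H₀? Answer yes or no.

reject H₀: no

SE = σ/√n = 4/√20 = 0.8944
z = (x̄−μ₀)/SE = (58.75−61)/0.8944 = -2.5156
p-value (one-sided, H₁ greater) = 0.99406
At α=0.1: p ≥ α → fail to reject H₀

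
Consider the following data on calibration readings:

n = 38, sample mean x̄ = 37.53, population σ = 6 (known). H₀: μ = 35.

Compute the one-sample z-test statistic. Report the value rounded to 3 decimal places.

test statistic = 2.599

SE = σ/√n = 6/√38 = 0.9733
z = (x̄−μ₀)/SE = (37.53−35)/0.9733 = 2.5993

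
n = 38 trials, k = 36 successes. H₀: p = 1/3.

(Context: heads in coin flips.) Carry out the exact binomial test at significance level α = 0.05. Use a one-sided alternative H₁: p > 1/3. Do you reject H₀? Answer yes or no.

reject H₀: yes

Exact binomial: n=38, k=36, p₀=1/3=0.3333
P(X≥36) from Σ C(n,i)·p₀^i·(1−p₀)^(n−i)
p-value (one-sided, H₁ greater) = 0.00000
At α=0.05: p < α → reject H₀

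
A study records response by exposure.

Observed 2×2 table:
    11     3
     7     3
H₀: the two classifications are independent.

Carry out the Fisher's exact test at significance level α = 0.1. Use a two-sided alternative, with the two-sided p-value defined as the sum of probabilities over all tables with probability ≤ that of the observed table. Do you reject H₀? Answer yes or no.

Margins: r₁=14, r₂=10, c₁=18, c₂=6, n=24
p_obs = C(14,11)·C(10,7)/C(24,18); sum pmf over tables with pmf ≤ p_obs
p-value (two-sided) = 0.66533
At α=0.1: p ≥ α → fail to reject H₀

reject H₀: no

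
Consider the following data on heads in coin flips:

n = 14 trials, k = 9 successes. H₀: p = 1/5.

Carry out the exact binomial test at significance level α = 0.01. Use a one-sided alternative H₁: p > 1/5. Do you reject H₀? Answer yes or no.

reject H₀: yes

Exact binomial: n=14, k=9, p₀=1/5=0.2000
P(X≥9) from Σ C(n,i)·p₀^i·(1−p₀)^(n−i)
p-value (one-sided, H₁ greater) = 0.00038
At α=0.01: p < α → reject H₀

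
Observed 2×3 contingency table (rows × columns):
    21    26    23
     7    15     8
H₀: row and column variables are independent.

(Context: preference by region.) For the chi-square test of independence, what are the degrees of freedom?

degrees of freedom = 2

df = (r−1)(c−1) = (2−1)·(3−1) = 2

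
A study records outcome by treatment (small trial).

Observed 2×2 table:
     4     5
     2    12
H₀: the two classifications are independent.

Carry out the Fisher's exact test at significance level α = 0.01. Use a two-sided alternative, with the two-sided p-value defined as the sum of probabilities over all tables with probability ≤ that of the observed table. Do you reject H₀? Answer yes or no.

reject H₀: no

Margins: r₁=9, r₂=14, c₁=6, c₂=17, n=23
p_obs = C(9,4)·C(14,2)/C(23,6); sum pmf over tables with pmf ≤ p_obs
p-value (two-sided) = 0.16164
At α=0.01: p ≥ α → fail to reject H₀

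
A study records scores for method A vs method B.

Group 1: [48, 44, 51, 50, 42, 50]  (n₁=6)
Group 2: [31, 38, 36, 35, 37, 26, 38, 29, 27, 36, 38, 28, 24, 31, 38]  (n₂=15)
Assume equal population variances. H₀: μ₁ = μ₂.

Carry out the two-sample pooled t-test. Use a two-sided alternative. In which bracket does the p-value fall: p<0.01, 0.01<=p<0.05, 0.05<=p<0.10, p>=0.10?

x̄₁=47.500, s₁=3.674, n₁=6
x̄₂=32.800, s₂=5.017, n₂=15
s_p² = [5·3.674² + 14·5.017²]/19 = 22.1000
SE = √(s_p²·(1/6+1/15)) = 2.2708
t = (47.500−32.800)/2.2708 = 6.4734
df = 19
p-value (two-sided) = 0.00000
→ bracket: p<0.01

p-value bracket: p<0.01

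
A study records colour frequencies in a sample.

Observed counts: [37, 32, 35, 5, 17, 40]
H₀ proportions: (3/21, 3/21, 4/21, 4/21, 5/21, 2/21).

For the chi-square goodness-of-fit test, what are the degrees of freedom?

df = k − 1 = 6 − 1 = 5

degrees of freedom = 5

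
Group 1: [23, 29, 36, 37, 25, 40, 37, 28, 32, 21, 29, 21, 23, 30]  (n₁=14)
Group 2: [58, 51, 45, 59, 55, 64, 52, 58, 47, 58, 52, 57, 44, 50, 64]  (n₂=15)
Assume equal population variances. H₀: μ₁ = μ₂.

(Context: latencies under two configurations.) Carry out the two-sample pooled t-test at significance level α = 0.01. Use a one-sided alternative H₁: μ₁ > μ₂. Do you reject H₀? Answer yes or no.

reject H₀: no

x̄₁=29.357, s₁=6.344, n₁=14
x̄₂=54.267, s₂=6.239, n₂=15
s_p² = [13·6.344² + 14·6.239²]/27 = 39.5610
SE = √(s_p²·(1/14+1/15)) = 2.3373
t = (29.357−54.267)/2.3373 = -10.6572
df = 27
p-value (one-sided, H₁ greater) = 1.00000
At α=0.01: p ≥ α → fail to reject H₀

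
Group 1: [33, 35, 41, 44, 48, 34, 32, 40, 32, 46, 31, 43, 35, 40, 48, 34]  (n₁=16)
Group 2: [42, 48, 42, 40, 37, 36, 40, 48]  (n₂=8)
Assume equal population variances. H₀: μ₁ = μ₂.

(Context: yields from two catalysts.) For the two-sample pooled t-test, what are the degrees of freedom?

df = n₁ + n₂ − 2 = 16 + 8 − 2 = 22

degrees of freedom = 22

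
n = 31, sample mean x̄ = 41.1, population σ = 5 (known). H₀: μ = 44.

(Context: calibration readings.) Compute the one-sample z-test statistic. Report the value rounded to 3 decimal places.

SE = σ/√n = 5/√31 = 0.8980
z = (x̄−μ₀)/SE = (41.1−44)/0.8980 = -3.2293

test statistic = -3.229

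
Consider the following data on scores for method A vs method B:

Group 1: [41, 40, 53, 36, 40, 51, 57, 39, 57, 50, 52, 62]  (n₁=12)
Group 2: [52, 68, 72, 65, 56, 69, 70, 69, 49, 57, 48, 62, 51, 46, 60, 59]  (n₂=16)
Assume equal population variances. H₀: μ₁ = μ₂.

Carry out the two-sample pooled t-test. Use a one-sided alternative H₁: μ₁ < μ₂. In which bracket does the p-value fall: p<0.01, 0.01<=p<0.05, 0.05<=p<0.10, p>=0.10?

x̄₁=48.167, s₁=8.601, n₁=12
x̄₂=59.562, s₂=8.672, n₂=16
s_p² = [11·8.601² + 15·8.672²]/26 = 74.6771
SE = √(s_p²·(1/12+1/16)) = 3.3001
t = (48.167−59.562)/3.3001 = -3.4532
df = 26
p-value (one-sided, H₁ less) = 0.00095
→ bracket: p<0.01

p-value bracket: p<0.01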